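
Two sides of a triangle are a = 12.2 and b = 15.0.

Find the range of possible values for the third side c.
Triangle inequality: |a − b| < c < a + b
|a − b| = |12.2 − 15.0| = 2.8
a + b = 12.2 + 15.0 = 27.2

2.8 < c < 27.2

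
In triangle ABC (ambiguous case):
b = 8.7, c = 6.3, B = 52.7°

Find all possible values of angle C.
b/sin(B) = c/sin(C)  ⇒  sin(C) = c·sin(B)/b = 6.3·sin(52.7°)/8.7
sin(52.7°) ≈ 0.795473
sin(C) ≈ 6.3·0.795473/8.7 ≈ 5.01148/8.7 ≈ 0.576033
Candidate 1: C₁ = arcsin(0.576033) ≈ 35.172°  →  A = 180° − 52.7° − 35.172° ≈ 92.128° > 0, valid
Candidate 2: C₂ = 180° − C₁ ≈ 144.828°  →  A = 180° − 52.7° − 144.828° ≈ -17.528° ≤ 0, not a valid triangle

C = 35.17° (one solution)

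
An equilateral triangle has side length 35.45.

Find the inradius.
r = Area/s with s the semi-perimeter.
Area = (√3/4)·35.45² = (√3/4)·1256.7025 ≈ 0.433013·1256.7025 ≈ 544.168
s = 3·35.45/2 = 53.175
r ≈ 544.168/53.175 ≈ 10.2335
(Equivalently r = side/(2√3) = 35.45/3.4641 ≈ 10.2335.)

r = 10.23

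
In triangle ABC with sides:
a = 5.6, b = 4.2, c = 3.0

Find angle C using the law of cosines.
c² = a² + b² − 2ab·cos(C)  ⇒  cos(C) = (a² + b² − c²)/(2ab)
cos(C) = (5.6² + 4.2² − 3.0²)/(2·5.6·4.2) = (31.36 + 17.64 − 9)/47.04 = 40/47.04 ≈ 0.85034
C = arccos(0.85034) ≈ 31.7513°

C = 31.75°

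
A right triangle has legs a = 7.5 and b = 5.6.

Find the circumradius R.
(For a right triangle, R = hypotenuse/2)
Hypotenuse c = √(a² + b²) = √(56.25 + 31.36) = √87.61 ≈ 9.36002
R = c/2 ≈ 9.36002/2 ≈ 4.68001

R = 4.68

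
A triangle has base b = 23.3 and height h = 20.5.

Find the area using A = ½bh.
A = ½·b·h = ½·23.3·20.5 = ½·477.65 = 238.825

Area = 238.825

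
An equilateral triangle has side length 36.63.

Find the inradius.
r = Area/s with s the semi-perimeter.
Area = (√3/4)·36.63² = (√3/4)·1341.7569 ≈ 0.433013·1341.7569 ≈ 580.998
s = 3·36.63/2 = 54.945
r ≈ 580.998/54.945 ≈ 10.5742
(Equivalently r = side/(2√3) = 36.63/3.4641 ≈ 10.5742.)

r = 10.57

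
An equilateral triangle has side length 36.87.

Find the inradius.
r = Area/s with s the semi-perimeter.
Area = (√3/4)·36.87² = (√3/4)·1359.3969 ≈ 0.433013·1359.3969 ≈ 588.636
s = 3·36.87/2 = 55.305
r ≈ 588.636/55.305 ≈ 10.6435
(Equivalently r = side/(2√3) = 36.87/3.4641 ≈ 10.6435.)

r = 10.64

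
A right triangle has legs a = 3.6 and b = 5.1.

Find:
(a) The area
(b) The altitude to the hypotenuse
(a) The legs are perpendicular, so Area = ½·a·b = ½·3.6·5.1 = ½·18.36 = 9.18
(b) Hypotenuse c = √(a² + b²) = √(12.96 + 26.01) = √38.97 ≈ 6.2426
    Area = ½·c·h_c  ⇒  h_c = 2·Area/c = 18.36/6.2426 ≈ 2.94108

Area = 9.18, h_c = 2.941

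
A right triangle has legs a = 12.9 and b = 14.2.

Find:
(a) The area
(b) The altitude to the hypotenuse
(a) The legs are perpendicular, so Area = ½·a·b = ½·12.9·14.2 = ½·183.18 = 91.59
(b) Hypotenuse c = √(a² + b²) = √(166.41 + 201.64) = √368.05 ≈ 19.1846
    Area = ½·c·h_c  ⇒  h_c = 2·Area/c = 183.18/19.1846 ≈ 9.54827

Area = 91.59, h_c = 9.548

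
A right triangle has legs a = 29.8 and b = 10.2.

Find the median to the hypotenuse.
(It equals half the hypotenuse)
Hypotenuse c = √(a² + b²) = √(888.04 + 104.04) = √992.08 ≈ 31.4973
Median to hypotenuse = c/2 ≈ 31.4973/2 ≈ 15.7487

Median = 15.75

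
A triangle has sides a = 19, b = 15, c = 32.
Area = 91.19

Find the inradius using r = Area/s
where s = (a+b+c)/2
s = (19 + 15 + 32)/2 = 66/2 = 33
r = Area/s = 91.19/33 ≈ 2.76333

r = 2.763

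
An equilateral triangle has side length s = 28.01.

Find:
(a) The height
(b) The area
(a) The height splits the triangle into two 30-60-90 halves: h = s·√3/2 = 28.01·1.73205/2 ≈ 48.5147/2 ≈ 24.2574
(b) Area = (√3/4)·s² = (√3/4)·28.01² = (√3/4)·784.5601 ≈ 0.433013·784.5601 ≈ 339.724

Height = 24.26, Area = 339.7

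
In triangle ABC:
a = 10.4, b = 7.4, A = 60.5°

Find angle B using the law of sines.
a/sin(A) = b/sin(B)  ⇒  sin(B) = b·sin(A)/a = 7.4·sin(60.5°)/10.4
sin(60.5°) ≈ 0.870356
sin(B) ≈ 7.4·0.870356/10.4 ≈ 6.44063/10.4 ≈ 0.619292
B = arcsin(0.619292) ≈ 38.2644°
(Since b ≤ a we need B ≤ A, so the obtuse alternative 180° − 38.2644° ≈ 141.736° is rejected.)

B = 38.26°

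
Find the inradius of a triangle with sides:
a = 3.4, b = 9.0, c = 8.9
r = Area/s where s is the semi-perimeter.
s = (3.4 + 9.0 + 8.9)/2 = 21.3/2 = 10.65
Area = √(s(s−a)(s−b)(s−c)) = √(10.65·7.25·1.65·1.75) ≈ √222.951 ≈ 14.9315
r ≈ 14.9315/10.65 ≈ 1.40202

r = 1.402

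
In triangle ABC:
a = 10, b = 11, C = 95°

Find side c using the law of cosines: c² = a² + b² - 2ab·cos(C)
c² = 10² + 11² − 2·10·11·cos(95°)
cos(95°) ≈ -0.0871557
c² ≈ 100 + 121 − 220·(-0.0871557) ≈ 221 + 19.1743 ≈ 240.174
c ≈ √240.174 ≈ 15.4976

c = 15.5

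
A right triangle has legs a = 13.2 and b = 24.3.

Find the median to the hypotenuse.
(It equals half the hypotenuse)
Hypotenuse c = √(a² + b²) = √(174.24 + 590.49) = √764.73 ≈ 27.6538
Median to hypotenuse = c/2 ≈ 27.6538/2 ≈ 13.8269

Median = 13.83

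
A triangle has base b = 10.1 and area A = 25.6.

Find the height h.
A = ½·b·h  ⇒  h = 2A/b = 2·25.6/10.1 = 51.2/10.1 ≈ 5.06931

h = 5.069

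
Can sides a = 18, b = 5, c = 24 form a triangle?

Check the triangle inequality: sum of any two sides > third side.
a + b vs c: 18 + 5 = 23 ≤ 24  ✗
a + c vs b: 18 + 24 = 42 > 5  ✓
b + c vs a: 5 + 24 = 29 > 18  ✓

No: 18 + 5 = 23 is not > 24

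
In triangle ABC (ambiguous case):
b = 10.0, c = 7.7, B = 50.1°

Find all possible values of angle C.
b/sin(B) = c/sin(C)  ⇒  sin(C) = c·sin(B)/b = 7.7·sin(50.1°)/10.0
sin(50.1°) ≈ 0.767165
sin(C) ≈ 7.7·0.767165/10.0 ≈ 5.90717/10.0 ≈ 0.590717
Candidate 1: C₁ = arcsin(0.590717) ≈ 36.2079°  →  A = 180° − 50.1° − 36.2079° ≈ 93.6921° > 0, valid
Candidate 2: C₂ = 180° − C₁ ≈ 143.792°  →  A = 180° − 50.1° − 143.792° ≈ -13.8921° ≤ 0, not a valid triangle

C = 36.21° (one solution)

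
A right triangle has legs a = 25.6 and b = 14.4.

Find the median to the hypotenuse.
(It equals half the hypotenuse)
Hypotenuse c = √(a² + b²) = √(655.36 + 207.36) = √862.72 ≈ 29.3721
Median to hypotenuse = c/2 ≈ 29.3721/2 ≈ 14.686

Median = 14.69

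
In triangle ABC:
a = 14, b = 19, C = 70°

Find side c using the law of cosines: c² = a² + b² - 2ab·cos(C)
c² = 14² + 19² − 2·14·19·cos(70°)
cos(70°) ≈ 0.34202
c² ≈ 196 + 361 − 532·(0.34202) ≈ 557 − 181.955 ≈ 375.045
c ≈ √375.045 ≈ 19.3661

c = 19.37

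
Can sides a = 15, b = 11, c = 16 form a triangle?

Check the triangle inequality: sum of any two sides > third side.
a + b vs c: 15 + 11 = 26 > 16  ✓
a + c vs b: 15 + 16 = 31 > 11  ✓
b + c vs a: 11 + 16 = 27 > 15  ✓

Yes, triangle inequality satisfied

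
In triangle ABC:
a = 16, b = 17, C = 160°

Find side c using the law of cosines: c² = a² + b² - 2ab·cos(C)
c² = 16² + 17² − 2·16·17·cos(160°)
cos(160°) ≈ -0.939693
c² ≈ 256 + 289 − 544·(-0.939693) ≈ 545 + 511.193 ≈ 1056.19
c ≈ √1056.19 ≈ 32.4991

c = 32.5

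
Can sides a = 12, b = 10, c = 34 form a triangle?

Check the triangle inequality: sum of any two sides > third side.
a + b vs c: 12 + 10 = 22 ≤ 34  ✗
a + c vs b: 12 + 34 = 46 > 10  ✓
b + c vs a: 10 + 34 = 44 > 12  ✓

No: 12 + 10 = 22 is not > 34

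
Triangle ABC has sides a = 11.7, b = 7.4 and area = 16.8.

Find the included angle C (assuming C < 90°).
Area = ½·a·b·sin(C)  ⇒  sin(C) = 2·Area/(a·b) = 2·16.8/(11.7·7.4) = 33.6/86.58 ≈ 0.38808
C = arcsin(0.38808) ≈ 22.8351° (taking the acute solution since C < 90°)

C = 22.84°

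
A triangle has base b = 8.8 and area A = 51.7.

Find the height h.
A = ½·b·h  ⇒  h = 2A/b = 2·51.7/8.8 = 103.4/8.8 ≈ 11.75

h = 11.75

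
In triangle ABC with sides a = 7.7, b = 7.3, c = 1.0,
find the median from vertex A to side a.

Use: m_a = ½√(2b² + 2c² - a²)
m_a = ½√(2·7.3² + 2·1.0² − 7.7²) = ½√(2·53.29 + 2·1 − 59.29) = ½√(106.58 + 2 − 59.29) = ½√49.29
√49.29 ≈ 7.02068, so m_a ≈ 3.51034

m_a = 3.51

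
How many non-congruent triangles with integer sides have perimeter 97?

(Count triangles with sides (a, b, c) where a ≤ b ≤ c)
Let a ≤ b ≤ c with a + b + c = 97. The only binding inequality is a + b > c, i.e. 97 − c > c, so c < 97/2; and c ≥ 97/3 since c is the largest side.
So 33 ≤ c ≤ 48. For each c, b runs from ⌈(97 − c)/2⌉ up to c (then a = 97 − b − c satisfies 1 ≤ a ≤ b automatically), giving c − ⌈(97 − c)/2⌉ + 1 choices.
Summing over c: 2 + 3 + 5 + 6 + … + 23 + 24  (16 terms, c = 33, …, 48) = 208
Check (closed form: nearest integer to p²/48 for even p, (p+3)²/48 for odd p): (97+3)²/48 = 100²/48 = 10000/48 ≈ 208.33 → 208

208 triangles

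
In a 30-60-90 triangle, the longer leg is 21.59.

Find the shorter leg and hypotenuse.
In a 30-60-90 triangle the sides are in ratio 1 : √3 : 2, so short leg = long leg/√3 and hypotenuse = 2·(short leg).
Short leg = 21.59/√3 ≈ 21.59/1.73205 ≈ 12.465
Hypotenuse = 2·12.465 ≈ 24.93

Short leg = 12.46, Hypotenuse = 24.93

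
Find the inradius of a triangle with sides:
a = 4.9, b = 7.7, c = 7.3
r = Area/s where s is the semi-perimeter.
s = (4.9 + 7.7 + 7.3)/2 = 19.9/2 = 9.95
Area = √(s(s−a)(s−b)(s−c)) = √(9.95·5.05·2.25·2.65) ≈ √299.601 ≈ 17.309
r ≈ 17.309/9.95 ≈ 1.7396

r = 1.74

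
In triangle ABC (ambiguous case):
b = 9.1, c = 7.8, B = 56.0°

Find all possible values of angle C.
b/sin(B) = c/sin(C)  ⇒  sin(C) = c·sin(B)/b = 7.8·sin(56.0°)/9.1
sin(56.0°) ≈ 0.829038
sin(C) ≈ 7.8·0.829038/9.1 ≈ 6.46649/9.1 ≈ 0.710604
Candidate 1: C₁ = arcsin(0.710604) ≈ 45.284°  →  A = 180° − 56.0° − 45.284° ≈ 78.716° > 0, valid
Candidate 2: C₂ = 180° − C₁ ≈ 134.716°  →  A = 180° − 56.0° − 134.716° ≈ -10.716° ≤ 0, not a valid triangle

C = 45.28° (one solution)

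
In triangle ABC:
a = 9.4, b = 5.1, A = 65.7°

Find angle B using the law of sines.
a/sin(A) = b/sin(B)  ⇒  sin(B) = b·sin(A)/a = 5.1·sin(65.7°)/9.4
sin(65.7°) ≈ 0.911403
sin(B) ≈ 5.1·0.911403/9.4 ≈ 4.64816/9.4 ≈ 0.494485
B = arcsin(0.494485) ≈ 29.6358°
(Since b ≤ a we need B ≤ A, so the obtuse alternative 180° − 29.6358° ≈ 150.364° is rejected.)

B = 29.64°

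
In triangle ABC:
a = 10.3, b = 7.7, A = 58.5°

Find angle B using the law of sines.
a/sin(A) = b/sin(B)  ⇒  sin(B) = b·sin(A)/a = 7.7·sin(58.5°)/10.3
sin(58.5°) ≈ 0.85264
sin(B) ≈ 7.7·0.85264/10.3 ≈ 6.56533/10.3 ≈ 0.637411
B = arcsin(0.637411) ≈ 39.599°
(Since b ≤ a we need B ≤ A, so the obtuse alternative 180° − 39.599° ≈ 140.401° is rejected.)

B = 39.6°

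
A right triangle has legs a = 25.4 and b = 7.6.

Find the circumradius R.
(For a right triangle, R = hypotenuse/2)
Hypotenuse c = √(a² + b²) = √(645.16 + 57.76) = √702.92 ≈ 26.5126
R = c/2 ≈ 26.5126/2 ≈ 13.2563

R = 13.26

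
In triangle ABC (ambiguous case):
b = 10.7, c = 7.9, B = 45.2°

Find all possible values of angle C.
b/sin(B) = c/sin(C)  ⇒  sin(C) = c·sin(B)/b = 7.9·sin(45.2°)/10.7
sin(45.2°) ≈ 0.709571
sin(C) ≈ 7.9·0.709571/10.7 ≈ 5.60561/10.7 ≈ 0.523889
Candidate 1: C₁ = arcsin(0.523889) ≈ 31.5935°  →  A = 180° − 45.2° − 31.5935° ≈ 103.207° > 0, valid
Candidate 2: C₂ = 180° − C₁ ≈ 148.407°  →  A = 180° − 45.2° − 148.407° ≈ -13.6065° ≤ 0, not a valid triangle

C = 31.59° (one solution)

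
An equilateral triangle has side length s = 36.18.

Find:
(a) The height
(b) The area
(a) The height splits the triangle into two 30-60-90 halves: h = s·√3/2 = 36.18·1.73205/2 ≈ 62.6656/2 ≈ 31.3328
(b) Area = (√3/4)·s² = (√3/4)·36.18² = (√3/4)·1308.9924 ≈ 0.433013·1308.9924 ≈ 566.81

Height = 31.33, Area = 566.8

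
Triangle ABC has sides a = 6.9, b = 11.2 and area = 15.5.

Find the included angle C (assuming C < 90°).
Area = ½·a·b·sin(C)  ⇒  sin(C) = 2·Area/(a·b) = 2·15.5/(6.9·11.2) = 31/77.28 ≈ 0.401139
C = arcsin(0.401139) ≈ 23.6494° (taking the acute solution since C < 90°)

C = 23.65°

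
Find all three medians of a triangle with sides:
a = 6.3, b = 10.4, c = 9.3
Median formula: m_a = ½√(2b² + 2c² − a²) (and cyclically). a² = 39.69, b² = 108.16, c² = 86.49.
m_a = ½√(2·108.16 + 2·86.49 − 39.69) = ½√349.61 ≈ ½·18.6979 ≈ 9.34893
m_b = ½√(2·39.69 + 2·86.49 − 108.16) = ½√144.2 ≈ ½·12.0083 ≈ 6.00417
m_c = ½√(2·39.69 + 2·108.16 − 86.49) = ½√209.21 ≈ ½·14.4641 ≈ 7.23205

m_a = 9.349, m_b = 6.004, m_c = 7.232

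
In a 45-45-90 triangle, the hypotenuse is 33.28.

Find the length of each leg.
In a 45-45-90 triangle hypotenuse = leg·√2, so leg = hypotenuse/√2.
Leg = 33.28/√2 ≈ 33.28/1.41421 ≈ 23.5325

Each leg = 23.53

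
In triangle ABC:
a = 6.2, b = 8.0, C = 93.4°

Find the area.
Two sides and the included angle (SAS): A = ½·a·b·sin(C) = ½·6.2·8.0·sin(93.4°)
sin(93.4°) ≈ 0.99824
A ≈ ½·49.6·0.99824 = 24.8·0.99824 ≈ 24.7563

Area = 24.76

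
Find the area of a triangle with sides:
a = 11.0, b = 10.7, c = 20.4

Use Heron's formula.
s = (11.0 + 10.7 + 20.4)/2 = 42.1/2 = 21.05
s − a = 10.05, s − b = 10.35, s − c = 0.65
s(s−a)(s−b)(s−c) = 21.05·10.05·10.35·0.65 ≈ 1423.22
Area = √1423.22 ≈ 37.7256

Area = 37.73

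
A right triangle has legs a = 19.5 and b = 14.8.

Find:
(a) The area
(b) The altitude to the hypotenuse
(a) The legs are perpendicular, so Area = ½·a·b = ½·19.5·14.8 = ½·288.6 = 144.3
(b) Hypotenuse c = √(a² + b²) = √(380.25 + 219.04) = √599.29 ≈ 24.4804
    Area = ½·c·h_c  ⇒  h_c = 2·Area/c = 288.6/24.4804 ≈ 11.789

Area = 144.3, h_c = 11.79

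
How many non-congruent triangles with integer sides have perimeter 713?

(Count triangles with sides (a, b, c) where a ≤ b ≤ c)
Let a ≤ b ≤ c with a + b + c = 713. The only binding inequality is a + b > c, i.e. 713 − c > c, so c < 713/2; and c ≥ 713/3 since c is the largest side.
So 238 ≤ c ≤ 356. For each c, b runs from ⌈(713 − c)/2⌉ up to c (then a = 713 − b − c satisfies 1 ≤ a ≤ b automatically), giving c − ⌈(713 − c)/2⌉ + 1 choices.
Summing over c: 1 + 3 + 4 + 6 + … + 177 + 178  (119 terms, c = 238, …, 356) = 10680
Check (closed form: nearest integer to p²/48 for even p, (p+3)²/48 for odd p): (713+3)²/48 = 716²/48 = 512656/48 ≈ 10680.33 → 10680

10680 triangles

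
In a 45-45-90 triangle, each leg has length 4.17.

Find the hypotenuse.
In a 45-45-90 triangle the sides are in ratio 1 : 1 : √2, so hypotenuse = leg·√2.
Hypotenuse = 4.17·√2 ≈ 4.17·1.41421 ≈ 5.89727

Hypotenuse = 4.17√2 = 5.897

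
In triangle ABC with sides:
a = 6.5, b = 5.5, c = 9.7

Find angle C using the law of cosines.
c² = a² + b² − 2ab·cos(C)  ⇒  cos(C) = (a² + b² − c²)/(2ab)
cos(C) = (6.5² + 5.5² − 9.7²)/(2·6.5·5.5) = (42.25 + 30.25 − 94.09)/71.5 = -21.59/71.5 ≈ -0.301958
C = arccos(-0.301958) ≈ 107.575°

C = 107.6°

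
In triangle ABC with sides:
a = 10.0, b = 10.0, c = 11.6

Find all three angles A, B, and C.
Law of cosines for each angle (a² = 100, b² = 100, c² = 134.56):
cos(A) = (b² + c² − a²)/(2bc) = (100 + 134.56 − 100)/(2·10.0·11.6) = 134.56/232 ≈ 0.58  ⇒  A ≈ 54.5495°
cos(B) = (a² + c² − b²)/(2ac) = (100 + 134.56 − 100)/(2·10.0·11.6) = 134.56/232 ≈ 0.58  ⇒  B ≈ 54.5495°
cos(C) = (a² + b² − c²)/(2ab) = (100 + 100 − 134.56)/(2·10.0·10.0) = 65.44/200 ≈ 0.3272  ⇒  C ≈ 70.9011°
Check: A + B + C ≈ 180°

A = 54.55°, B = 54.55°, C = 70.9°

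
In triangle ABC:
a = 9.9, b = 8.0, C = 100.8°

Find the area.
Two sides and the included angle (SAS): A = ½·a·b·sin(C) = ½·9.9·8.0·sin(100.8°)
sin(100.8°) ≈ 0.982287
A ≈ ½·79.2·0.982287 = 39.6·0.982287 ≈ 38.8986

Area = 38.9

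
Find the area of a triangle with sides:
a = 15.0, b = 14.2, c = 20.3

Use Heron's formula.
s = (15.0 + 14.2 + 20.3)/2 = 49.5/2 = 24.75
s − a = 9.75, s − b = 10.55, s − c = 4.45
s(s−a)(s−b)(s−c) = 24.75·9.75·10.55·4.45 ≈ 11329
Area = √11329 ≈ 106.438

Area = 106.4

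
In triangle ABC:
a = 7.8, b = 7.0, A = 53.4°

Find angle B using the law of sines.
a/sin(A) = b/sin(B)  ⇒  sin(B) = b·sin(A)/a = 7.0·sin(53.4°)/7.8
sin(53.4°) ≈ 0.802817
sin(B) ≈ 7.0·0.802817/7.8 ≈ 5.61972/7.8 ≈ 0.720477
B = arcsin(0.720477) ≈ 46.0939°
(Since b ≤ a we need B ≤ A, so the obtuse alternative 180° − 46.0939° ≈ 133.906° is rejected.)

B = 46.09°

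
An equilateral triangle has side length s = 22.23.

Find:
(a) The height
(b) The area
(a) The height splits the triangle into two 30-60-90 halves: h = s·√3/2 = 22.23·1.73205/2 ≈ 38.5035/2 ≈ 19.2517
(b) Area = (√3/4)·s² = (√3/4)·22.23² = (√3/4)·494.1729 ≈ 0.433013·494.1729 ≈ 213.983

Height = 19.25, Area = 214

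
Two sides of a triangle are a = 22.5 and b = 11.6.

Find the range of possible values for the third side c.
Triangle inequality: |a − b| < c < a + b
|a − b| = |22.5 − 11.6| = 10.9
a + b = 22.5 + 11.6 = 34.1

10.9 < c < 34.1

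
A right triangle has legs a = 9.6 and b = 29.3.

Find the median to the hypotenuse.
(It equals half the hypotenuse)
Hypotenuse c = √(a² + b²) = √(92.16 + 858.49) = √950.65 ≈ 30.8326
Median to hypotenuse = c/2 ≈ 30.8326/2 ≈ 15.4163

Median = 15.42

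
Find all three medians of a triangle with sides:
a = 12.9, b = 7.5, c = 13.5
Median formula: m_a = ½√(2b² + 2c² − a²) (and cyclically). a² = 166.41, b² = 56.25, c² = 182.25.
m_a = ½√(2·56.25 + 2·182.25 − 166.41) = ½√310.59 ≈ ½·17.6236 ≈ 8.81178
m_b = ½√(2·166.41 + 2·182.25 − 56.25) = ½√641.07 ≈ ½·25.3194 ≈ 12.6597
m_c = ½√(2·166.41 + 2·56.25 − 182.25) = ½√263.07 ≈ ½·16.2194 ≈ 8.10972

m_a = 8.812, m_b = 12.66, m_c = 8.11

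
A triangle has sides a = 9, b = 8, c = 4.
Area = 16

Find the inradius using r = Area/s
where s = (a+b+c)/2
s = (9 + 8 + 4)/2 = 21/2 = 10.5
r = Area/s = 16/10.5 ≈ 1.52381

r = 1.524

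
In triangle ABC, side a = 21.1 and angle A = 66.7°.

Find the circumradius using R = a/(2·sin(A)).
R = a/(2·sin(A)) = 21.1/(2·sin(66.7°))
sin(66.7°) ≈ 0.918446
R ≈ 21.1/(2·0.918446) = 21.1/1.83689 ≈ 11.4868

R = 11.49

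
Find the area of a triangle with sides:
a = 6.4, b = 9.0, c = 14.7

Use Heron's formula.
s = (6.4 + 9.0 + 14.7)/2 = 30.1/2 = 15.05
s − a = 8.65, s − b = 6.05, s − c = 0.35
s(s−a)(s−b)(s−c) = 15.05·8.65·6.05·0.35 ≈ 275.661
Area = √275.661 ≈ 16.6031

Area = 16.6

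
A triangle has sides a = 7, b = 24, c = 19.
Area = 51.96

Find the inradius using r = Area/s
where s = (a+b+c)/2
s = (7 + 24 + 19)/2 = 50/2 = 25
r = Area/s = 51.96/25 ≈ 2.0784

r = 2.078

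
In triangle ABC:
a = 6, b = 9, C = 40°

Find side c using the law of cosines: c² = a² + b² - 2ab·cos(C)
c² = 6² + 9² − 2·6·9·cos(40°)
cos(40°) ≈ 0.766044
c² ≈ 36 + 81 − 108·(0.766044) ≈ 117 − 82.7328 ≈ 34.2672
c ≈ √34.2672 ≈ 5.85382

c = 5.854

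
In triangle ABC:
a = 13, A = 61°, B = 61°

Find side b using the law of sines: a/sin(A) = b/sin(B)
a/sin(A) = b/sin(B)  ⇒  b = a·sin(B)/sin(A) = 13·sin(61°)/sin(61°)
sin(61°) ≈ 0.87462, sin(61°) ≈ 0.87462
b ≈ 13·0.87462/0.87462 ≈ 11.3701/0.87462 ≈ 13

b = 13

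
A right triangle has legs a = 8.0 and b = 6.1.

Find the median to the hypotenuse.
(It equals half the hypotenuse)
Hypotenuse c = √(a² + b²) = √(64 + 37.21) = √101.21 ≈ 10.0603
Median to hypotenuse = c/2 ≈ 10.0603/2 ≈ 5.03016

Median = 5.03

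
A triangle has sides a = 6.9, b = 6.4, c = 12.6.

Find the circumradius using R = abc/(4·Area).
First find the area with Heron's formula.
s = (6.9 + 6.4 + 12.6)/2 = 12.95
Area = √(s(s−a)(s−b)(s−c)) = √(12.95·6.05·6.55·0.35) ≈ √179.612 ≈ 13.4019
abc = 6.9·6.4·12.6 = 556.416
R = abc/(4·Area) ≈ 556.416/(4·13.4019) = 556.416/53.6077 ≈ 10.3794

R = 10.38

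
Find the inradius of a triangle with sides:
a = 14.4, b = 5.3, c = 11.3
r = Area/s where s is the semi-perimeter.
s = (14.4 + 5.3 + 11.3)/2 = 31/2 = 15.5
Area = √(s(s−a)(s−b)(s−c)) = √(15.5·1.1·10.2·4.2) ≈ √730.422 ≈ 27.0263
r ≈ 27.0263/15.5 ≈ 1.74363

r = 1.744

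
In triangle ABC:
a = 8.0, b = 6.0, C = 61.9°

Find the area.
Two sides and the included angle (SAS): A = ½·a·b·sin(C) = ½·8.0·6.0·sin(61.9°)
sin(61.9°) ≈ 0.882127
A ≈ ½·48·0.882127 = 24·0.882127 ≈ 21.171

Area = 21.17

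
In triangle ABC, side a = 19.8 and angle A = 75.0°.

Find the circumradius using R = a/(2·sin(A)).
R = a/(2·sin(A)) = 19.8/(2·sin(75.0°))
sin(75.0°) ≈ 0.965926
R ≈ 19.8/(2·0.965926) = 19.8/1.93185 ≈ 10.2492

R = 10.25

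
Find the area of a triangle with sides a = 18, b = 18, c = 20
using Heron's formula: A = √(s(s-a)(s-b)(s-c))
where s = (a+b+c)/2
s = (18 + 18 + 20)/2 = 56/2 = 28
s − a = 10, s − b = 10, s − c = 8
s(s−a)(s−b)(s−c) = 28·10·10·8 = 22400
Area = √22400 ≈ 149.666

s = 28.0, Area = 149.7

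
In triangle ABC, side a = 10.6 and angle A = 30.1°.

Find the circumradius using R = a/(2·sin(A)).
R = a/(2·sin(A)) = 10.6/(2·sin(30.1°))
sin(30.1°) ≈ 0.501511
R ≈ 10.6/(2·0.501511) = 10.6/1.00302 ≈ 10.5681

R = 10.57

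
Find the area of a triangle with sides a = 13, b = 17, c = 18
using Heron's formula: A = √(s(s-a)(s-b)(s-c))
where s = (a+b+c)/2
s = (13 + 17 + 18)/2 = 48/2 = 24
s − a = 11, s − b = 7, s − c = 6
s(s−a)(s−b)(s−c) = 24·11·7·6 = 11088
Area = √11088 ≈ 105.3

s = 24.0, Area = 105.3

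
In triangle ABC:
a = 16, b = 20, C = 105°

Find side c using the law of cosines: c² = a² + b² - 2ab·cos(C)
c² = 16² + 20² − 2·16·20·cos(105°)
cos(105°) ≈ -0.258819
c² ≈ 256 + 400 − 640·(-0.258819) ≈ 656 + 165.644 ≈ 821.644
c ≈ √821.644 ≈ 28.6643

c = 28.66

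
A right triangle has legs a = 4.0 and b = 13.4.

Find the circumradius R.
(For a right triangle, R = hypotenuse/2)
Hypotenuse c = √(a² + b²) = √(16 + 179.56) = √195.56 ≈ 13.9843
R = c/2 ≈ 13.9843/2 ≈ 6.99214

R = 6.992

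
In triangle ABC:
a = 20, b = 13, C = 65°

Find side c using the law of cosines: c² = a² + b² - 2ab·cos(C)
c² = 20² + 13² − 2·20·13·cos(65°)
cos(65°) ≈ 0.422618
c² ≈ 400 + 169 − 520·(0.422618) ≈ 569 − 219.761 ≈ 349.239
c ≈ √349.239 ≈ 18.6879

c = 18.69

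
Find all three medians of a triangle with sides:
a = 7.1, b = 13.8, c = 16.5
Median formula: m_a = ½√(2b² + 2c² − a²) (and cyclically). a² = 50.41, b² = 190.44, c² = 272.25.
m_a = ½√(2·190.44 + 2·272.25 − 50.41) = ½√874.97 ≈ ½·29.5799 ≈ 14.7899
m_b = ½√(2·50.41 + 2·272.25 − 190.44) = ½√454.88 ≈ ½·21.3279 ≈ 10.664
m_c = ½√(2·50.41 + 2·190.44 − 272.25) = ½√209.45 ≈ ½·14.4724 ≈ 7.23619

m_a = 14.79, m_b = 10.66, m_c = 7.236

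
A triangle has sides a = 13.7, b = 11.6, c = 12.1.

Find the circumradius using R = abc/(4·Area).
First find the area with Heron's formula.
s = (13.7 + 11.6 + 12.1)/2 = 18.7
Area = √(s(s−a)(s−b)(s−c)) = √(18.7·5·7.1·6.6) ≈ √4381.41 ≈ 66.1922
abc = 13.7·11.6·12.1 = 1922.932
R = abc/(4·Area) ≈ 1922.932/(4·66.1922) = 1922.932/264.769 ≈ 7.26268

R = 7.263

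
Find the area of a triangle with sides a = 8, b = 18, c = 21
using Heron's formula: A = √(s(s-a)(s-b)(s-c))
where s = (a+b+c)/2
s = (8 + 18 + 21)/2 = 47/2 = 23.5
s − a = 15.5, s − b = 5.5, s − c = 2.5
s(s−a)(s−b)(s−c) = 23.5·15.5·5.5·2.5 = 5008.4375
Area = √5008.4375 ≈ 70.7703

s = 23.5, Area = 70.77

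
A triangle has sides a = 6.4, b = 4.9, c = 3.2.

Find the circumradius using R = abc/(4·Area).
First find the area with Heron's formula.
s = (6.4 + 4.9 + 3.2)/2 = 7.25
Area = √(s(s−a)(s−b)(s−c)) = √(7.25·0.85·2.35·4.05) ≈ √58.6516 ≈ 7.65843
abc = 6.4·4.9·3.2 = 100.352
R = abc/(4·Area) ≈ 100.352/(4·7.65843) = 100.352/30.6337 ≈ 3.27587

R = 3.276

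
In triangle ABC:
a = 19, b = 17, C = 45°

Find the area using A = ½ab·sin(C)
A = ½·a·b·sin(C) = ½·19·17·sin(45°)
sin(45°) ≈ 0.707107
A ≈ ½·323·0.707107 = 161.5·0.707107 ≈ 114.198

Area = 114.2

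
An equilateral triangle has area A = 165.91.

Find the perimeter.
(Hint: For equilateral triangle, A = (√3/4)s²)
A = (√3/4)s²  ⇒  s² = 4A/√3 = 4·165.91/√3 = 663.64/1.73205 ≈ 383.153
s ≈ √383.153 ≈ 19.5743
Perimeter = 3s ≈ 3·19.5743 ≈ 58.7229

Perimeter = 58.72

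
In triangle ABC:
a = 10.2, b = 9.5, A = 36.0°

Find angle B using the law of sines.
a/sin(A) = b/sin(B)  ⇒  sin(B) = b·sin(A)/a = 9.5·sin(36.0°)/10.2
sin(36.0°) ≈ 0.587785
sin(B) ≈ 9.5·0.587785/10.2 ≈ 5.58396/10.2 ≈ 0.547447
B = arcsin(0.547447) ≈ 33.192°
(Since b ≤ a we need B ≤ A, so the obtuse alternative 180° − 33.192° ≈ 146.808° is rejected.)

B = 33.19°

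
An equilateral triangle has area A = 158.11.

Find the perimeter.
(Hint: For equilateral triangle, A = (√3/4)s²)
A = (√3/4)s²  ⇒  s² = 4A/√3 = 4·158.11/√3 = 632.44/1.73205 ≈ 365.139
s ≈ √365.139 ≈ 19.1086
Perimeter = 3s ≈ 3·19.1086 ≈ 57.3259

Perimeter = 57.33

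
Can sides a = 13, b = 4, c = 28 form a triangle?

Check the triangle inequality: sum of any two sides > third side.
a + b vs c: 13 + 4 = 17 ≤ 28  ✗
a + c vs b: 13 + 28 = 41 > 4  ✓
b + c vs a: 4 + 28 = 32 > 13  ✓

No: 13 + 4 = 17 is not > 28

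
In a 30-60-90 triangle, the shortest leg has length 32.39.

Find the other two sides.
In a 30-60-90 triangle the sides are in ratio 1 : √3 : 2 (short leg : long leg : hypotenuse).
Long leg = 32.39·√3 ≈ 32.39·1.73205 ≈ 56.1011
Hypotenuse = 2·32.39 = 64.78

Long leg = 32.39√3 = 56.1, Hypotenuse = 64.78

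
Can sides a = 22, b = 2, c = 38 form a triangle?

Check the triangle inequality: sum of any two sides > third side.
a + b vs c: 22 + 2 = 24 ≤ 38  ✗
a + c vs b: 22 + 38 = 60 > 2  ✓
b + c vs a: 2 + 38 = 40 > 22  ✓

No: 22 + 2 = 24 is not > 38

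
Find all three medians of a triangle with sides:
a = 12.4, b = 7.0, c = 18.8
Median formula: m_a = ½√(2b² + 2c² − a²) (and cyclically). a² = 153.76, b² = 49, c² = 353.44.
m_a = ½√(2·49 + 2·353.44 − 153.76) = ½√651.12 ≈ ½·25.5171 ≈ 12.7585
m_b = ½√(2·153.76 + 2·353.44 − 49) = ½√965.4 ≈ ½·31.0709 ≈ 15.5354
m_c = ½√(2·153.76 + 2·49 − 353.44) = ½√52.08 ≈ ½·7.21665 ≈ 3.60832

m_a = 12.76, m_b = 15.54, m_c = 3.608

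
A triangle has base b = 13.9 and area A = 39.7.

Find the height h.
A = ½·b·h  ⇒  h = 2A/b = 2·39.7/13.9 = 79.4/13.9 ≈ 5.71223

h = 5.712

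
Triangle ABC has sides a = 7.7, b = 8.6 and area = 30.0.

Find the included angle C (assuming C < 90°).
Area = ½·a·b·sin(C)  ⇒  sin(C) = 2·Area/(a·b) = 2·30.0/(7.7·8.6) = 60/66.22 ≈ 0.906071
C = arcsin(0.906071) ≈ 64.9679° (taking the acute solution since C < 90°)

C = 64.97°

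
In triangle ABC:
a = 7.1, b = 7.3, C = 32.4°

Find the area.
Two sides and the included angle (SAS): A = ½·a·b·sin(C) = ½·7.1·7.3·sin(32.4°)
sin(32.4°) ≈ 0.535827
A ≈ ½·51.83·0.535827 = 25.915·0.535827 ≈ 13.886

Area = 13.89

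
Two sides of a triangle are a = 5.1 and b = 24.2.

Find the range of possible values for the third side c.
Triangle inequality: |a − b| < c < a + b
|a − b| = |5.1 − 24.2| = 19.1
a + b = 5.1 + 24.2 = 29.3

19.1 < c < 29.3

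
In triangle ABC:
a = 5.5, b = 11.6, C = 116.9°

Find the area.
Two sides and the included angle (SAS): A = ½·a·b·sin(C) = ½·5.5·11.6·sin(116.9°)
sin(116.9°) ≈ 0.891798
A ≈ ½·63.8·0.891798 = 31.9·0.891798 ≈ 28.4483

Area = 28.45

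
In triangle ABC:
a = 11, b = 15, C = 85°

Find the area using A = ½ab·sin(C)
A = ½·a·b·sin(C) = ½·11·15·sin(85°)
sin(85°) ≈ 0.996195
A ≈ ½·165·0.996195 = 82.5·0.996195 ≈ 82.1861

Area = 82.19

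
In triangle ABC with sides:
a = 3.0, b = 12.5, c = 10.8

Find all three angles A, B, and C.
Law of cosines for each angle (a² = 9, b² = 156.25, c² = 116.64):
cos(A) = (b² + c² − a²)/(2bc) = (156.25 + 116.64 − 9)/(2·12.5·10.8) = 263.89/270 ≈ 0.97737  ⇒  A ≈ 12.2123°
cos(B) = (a² + c² − b²)/(2ac) = (9 + 116.64 − 156.25)/(2·3.0·10.8) = -30.61/64.8 ≈ -0.472377  ⇒  B ≈ 118.189°
cos(C) = (a² + b² − c²)/(2ab) = (9 + 156.25 − 116.64)/(2·3.0·12.5) = 48.61/75 ≈ 0.648133  ⇒  C ≈ 49.599°
Check: A + B + C ≈ 180°

A = 12.21°, B = 118.2°, C = 49.6°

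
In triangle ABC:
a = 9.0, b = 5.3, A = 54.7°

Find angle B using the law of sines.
a/sin(A) = b/sin(B)  ⇒  sin(B) = b·sin(A)/a = 5.3·sin(54.7°)/9.0
sin(54.7°) ≈ 0.816138
sin(B) ≈ 5.3·0.816138/9.0 ≈ 4.32553/9.0 ≈ 0.480614
B = arcsin(0.480614) ≈ 28.7255°
(Since b ≤ a we need B ≤ A, so the obtuse alternative 180° − 28.7255° ≈ 151.274° is rejected.)

B = 28.73°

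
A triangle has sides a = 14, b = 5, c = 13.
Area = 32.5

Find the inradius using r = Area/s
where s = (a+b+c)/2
s = (14 + 5 + 13)/2 = 32/2 = 16
r = Area/s = 32.5/16 ≈ 2.03125

r = 2.031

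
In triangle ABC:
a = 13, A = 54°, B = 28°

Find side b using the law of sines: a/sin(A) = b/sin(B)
a/sin(A) = b/sin(B)  ⇒  b = a·sin(B)/sin(A) = 13·sin(28°)/sin(54°)
sin(28°) ≈ 0.469472, sin(54°) ≈ 0.809017
b ≈ 13·0.469472/0.809017 ≈ 6.10313/0.809017 ≈ 7.54388

b = 7.544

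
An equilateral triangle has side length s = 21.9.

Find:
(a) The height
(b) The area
(a) The height splits the triangle into two 30-60-90 halves: h = s·√3/2 = 21.9·1.73205/2 ≈ 37.9319/2 ≈ 18.966
(b) Area = (√3/4)·s² = (√3/4)·21.9² = (√3/4)·479.61 ≈ 0.433013·479.61 ≈ 207.677

Height = 18.97, Area = 207.7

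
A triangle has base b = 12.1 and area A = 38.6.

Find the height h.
A = ½·b·h  ⇒  h = 2A/b = 2·38.6/12.1 = 77.2/12.1 ≈ 6.38017

h = 6.38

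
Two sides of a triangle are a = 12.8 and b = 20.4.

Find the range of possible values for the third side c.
Triangle inequality: |a − b| < c < a + b
|a − b| = |12.8 − 20.4| = 7.6
a + b = 12.8 + 20.4 = 33.2

7.6 < c < 33.2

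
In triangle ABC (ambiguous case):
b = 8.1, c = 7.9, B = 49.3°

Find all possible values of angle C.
b/sin(B) = c/sin(C)  ⇒  sin(C) = c·sin(B)/b = 7.9·sin(49.3°)/8.1
sin(49.3°) ≈ 0.758134
sin(C) ≈ 7.9·0.758134/8.1 ≈ 5.98926/8.1 ≈ 0.739415
Candidate 1: C₁ = arcsin(0.739415) ≈ 47.6816°  →  A = 180° − 49.3° − 47.6816° ≈ 83.0184° > 0, valid
Candidate 2: C₂ = 180° − C₁ ≈ 132.318°  →  A = 180° − 49.3° − 132.318° ≈ -1.6184° ≤ 0, not a valid triangle

C = 47.68° (one solution)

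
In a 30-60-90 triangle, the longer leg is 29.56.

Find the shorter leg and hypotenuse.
In a 30-60-90 triangle the sides are in ratio 1 : √3 : 2, so short leg = long leg/√3 and hypotenuse = 2·(short leg).
Short leg = 29.56/√3 ≈ 29.56/1.73205 ≈ 17.0665
Hypotenuse = 2·17.0665 ≈ 34.1329

Short leg = 17.07, Hypotenuse = 34.13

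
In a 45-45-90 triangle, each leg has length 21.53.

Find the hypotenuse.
In a 45-45-90 triangle the sides are in ratio 1 : 1 : √2, so hypotenuse = leg·√2.
Hypotenuse = 21.53·√2 ≈ 21.53·1.41421 ≈ 30.448

Hypotenuse = 21.53√2 = 30.45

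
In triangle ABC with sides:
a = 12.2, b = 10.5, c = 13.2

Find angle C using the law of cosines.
c² = a² + b² − 2ab·cos(C)  ⇒  cos(C) = (a² + b² − c²)/(2ab)
cos(C) = (12.2² + 10.5² − 13.2²)/(2·12.2·10.5) = (148.84 + 110.25 − 174.24)/256.2 = 84.85/256.2 ≈ 0.331187
C = arccos(0.331187) ≈ 70.6592°

C = 70.66°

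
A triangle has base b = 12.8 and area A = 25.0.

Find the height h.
A = ½·b·h  ⇒  h = 2A/b = 2·25.0/12.8 = 50/12.8 ≈ 3.90625

h = 3.906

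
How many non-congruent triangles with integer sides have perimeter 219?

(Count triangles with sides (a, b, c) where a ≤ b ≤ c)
Let a ≤ b ≤ c with a + b + c = 219. The only binding inequality is a + b > c, i.e. 219 − c > c, so c < 219/2; and c ≥ 219/3 since c is the largest side.
So 73 ≤ c ≤ 109. For each c, b runs from ⌈(219 − c)/2⌉ up to c (then a = 219 − b − c satisfies 1 ≤ a ≤ b automatically), giving c − ⌈(219 − c)/2⌉ + 1 choices.
Summing over c: 1 + 2 + 4 + 5 + … + 53 + 55  (37 terms, c = 73, …, 109) = 1027
Check (closed form: nearest integer to p²/48 for even p, (p+3)²/48 for odd p): (219+3)²/48 = 222²/48 = 49284/48 ≈ 1026.75 → 1027

1027 triangles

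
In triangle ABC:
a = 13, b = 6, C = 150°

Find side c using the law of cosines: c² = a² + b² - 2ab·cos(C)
c² = 13² + 6² − 2·13·6·cos(150°)
cos(150°) ≈ -0.866025
c² ≈ 169 + 36 − 156·(-0.866025) ≈ 205 + 135.1 ≈ 340.1
c ≈ √340.1 ≈ 18.4418

c = 18.44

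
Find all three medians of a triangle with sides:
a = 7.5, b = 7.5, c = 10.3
Median formula: m_a = ½√(2b² + 2c² − a²) (and cyclically). a² = 56.25, b² = 56.25, c² = 106.09.
m_a = ½√(2·56.25 + 2·106.09 − 56.25) = ½√268.43 ≈ ½·16.3838 ≈ 8.19192
m_b = ½√(2·56.25 + 2·106.09 − 56.25) = ½√268.43 ≈ ½·16.3838 ≈ 8.19192
m_c = ½√(2·56.25 + 2·56.25 − 106.09) = ½√118.91 ≈ ½·10.9046 ≈ 5.45229

m_a = 8.192, m_b = 8.192, m_c = 5.452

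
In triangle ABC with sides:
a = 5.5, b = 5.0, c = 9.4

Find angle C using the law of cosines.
c² = a² + b² − 2ab·cos(C)  ⇒  cos(C) = (a² + b² − c²)/(2ab)
cos(C) = (5.5² + 5.0² − 9.4²)/(2·5.5·5.0) = (30.25 + 25 − 88.36)/55 = -33.11/55 ≈ -0.602
C = arccos(-0.602) ≈ 127.013°

C = 127°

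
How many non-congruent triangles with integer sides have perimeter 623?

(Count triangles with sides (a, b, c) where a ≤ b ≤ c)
Let a ≤ b ≤ c with a + b + c = 623. The only binding inequality is a + b > c, i.e. 623 − c > c, so c < 623/2; and c ≥ 623/3 since c is the largest side.
So 208 ≤ c ≤ 311. For each c, b runs from ⌈(623 − c)/2⌉ up to c (then a = 623 − b − c satisfies 1 ≤ a ≤ b automatically), giving c − ⌈(623 − c)/2⌉ + 1 choices.
Summing over c: 1 + 3 + 4 + 6 + … + 154 + 156  (104 terms, c = 208, …, 311) = 8164
Check (closed form: nearest integer to p²/48 for even p, (p+3)²/48 for odd p): (623+3)²/48 = 626²/48 = 391876/48 ≈ 8164.08 → 8164

8164 triangles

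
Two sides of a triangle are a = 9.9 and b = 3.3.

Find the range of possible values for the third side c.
Triangle inequality: |a − b| < c < a + b
|a − b| = |9.9 − 3.3| = 6.6
a + b = 9.9 + 3.3 = 13.2

6.6 < c < 13.2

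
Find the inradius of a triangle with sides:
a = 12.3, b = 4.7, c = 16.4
r = Area/s where s is the semi-perimeter.
s = (12.3 + 4.7 + 16.4)/2 = 33.4/2 = 16.7
Area = √(s(s−a)(s−b)(s−c)) = √(16.7·4.4·12·0.3) ≈ √264.528 ≈ 16.2643
r ≈ 16.2643/16.7 ≈ 0.973911

r = 0.9739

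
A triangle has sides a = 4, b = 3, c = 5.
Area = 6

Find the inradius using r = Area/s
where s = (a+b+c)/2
s = (4 + 3 + 5)/2 = 12/2 = 6
r = Area/s = 6/6 ≈ 1

r = 1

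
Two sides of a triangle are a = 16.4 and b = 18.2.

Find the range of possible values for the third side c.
Triangle inequality: |a − b| < c < a + b
|a − b| = |16.4 − 18.2| = 1.8
a + b = 16.4 + 18.2 = 34.6

1.8 < c < 34.6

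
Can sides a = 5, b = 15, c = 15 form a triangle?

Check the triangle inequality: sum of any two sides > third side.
a + b vs c: 5 + 15 = 20 > 15  ✓
a + c vs b: 5 + 15 = 20 > 15  ✓
b + c vs a: 15 + 15 = 30 > 5  ✓

Yes, triangle inequality satisfied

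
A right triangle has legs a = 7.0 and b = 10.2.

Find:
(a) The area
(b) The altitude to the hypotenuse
(a) The legs are perpendicular, so Area = ½·a·b = ½·7.0·10.2 = ½·71.4 = 35.7
(b) Hypotenuse c = √(a² + b²) = √(49 + 104.04) = √153.04 ≈ 12.3709
    Area = ½·c·h_c  ⇒  h_c = 2·Area/c = 71.4/12.3709 ≈ 5.77159

Area = 35.7, h_c = 5.772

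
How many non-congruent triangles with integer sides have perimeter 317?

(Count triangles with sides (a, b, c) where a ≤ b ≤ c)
Let a ≤ b ≤ c with a + b + c = 317. The only binding inequality is a + b > c, i.e. 317 − c > c, so c < 317/2; and c ≥ 317/3 since c is the largest side.
So 106 ≤ c ≤ 158. For each c, b runs from ⌈(317 − c)/2⌉ up to c (then a = 317 − b − c satisfies 1 ≤ a ≤ b automatically), giving c − ⌈(317 − c)/2⌉ + 1 choices.
Summing over c: 1 + 3 + 4 + 6 + … + 78 + 79  (53 terms, c = 106, …, 158) = 2133
Check (closed form: nearest integer to p²/48 for even p, (p+3)²/48 for odd p): (317+3)²/48 = 320²/48 = 102400/48 ≈ 2133.33 → 2133

2133 triangles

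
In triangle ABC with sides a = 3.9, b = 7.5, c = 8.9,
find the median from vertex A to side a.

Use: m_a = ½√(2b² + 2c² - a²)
m_a = ½√(2·7.5² + 2·8.9² − 3.9²) = ½√(2·56.25 + 2·79.21 − 15.21) = ½√(112.5 + 158.42 − 15.21) = ½√255.71
√255.71 ≈ 15.9909, so m_a ≈ 7.99547

m_a = 7.995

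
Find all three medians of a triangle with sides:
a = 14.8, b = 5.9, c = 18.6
Median formula: m_a = ½√(2b² + 2c² − a²) (and cyclically). a² = 219.04, b² = 34.81, c² = 345.96.
m_a = ½√(2·34.81 + 2·345.96 − 219.04) = ½√542.5 ≈ ½·23.2916 ≈ 11.6458
m_b = ½√(2·219.04 + 2·345.96 − 34.81) = ½√1095.19 ≈ ½·33.0937 ≈ 16.5468
m_c = ½√(2·219.04 + 2·34.81 − 345.96) = ½√161.74 ≈ ½·12.7177 ≈ 6.35885

m_a = 11.65, m_b = 16.55, m_c = 6.359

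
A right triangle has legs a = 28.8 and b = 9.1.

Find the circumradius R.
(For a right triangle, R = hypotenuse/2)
Hypotenuse c = √(a² + b²) = √(829.44 + 82.81) = √912.25 ≈ 30.2035
R = c/2 ≈ 30.2035/2 ≈ 15.1017

R = 15.1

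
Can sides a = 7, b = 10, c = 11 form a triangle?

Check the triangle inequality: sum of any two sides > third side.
a + b vs c: 7 + 10 = 17 > 11  ✓
a + c vs b: 7 + 11 = 18 > 10  ✓
b + c vs a: 10 + 11 = 21 > 7  ✓

Yes, triangle inequality satisfied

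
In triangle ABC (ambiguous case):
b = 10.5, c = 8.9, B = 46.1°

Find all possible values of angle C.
b/sin(B) = c/sin(C)  ⇒  sin(C) = c·sin(B)/b = 8.9·sin(46.1°)/10.5
sin(46.1°) ≈ 0.720551
sin(C) ≈ 8.9·0.720551/10.5 ≈ 6.4129/10.5 ≈ 0.610753
Candidate 1: C₁ = arcsin(0.610753) ≈ 37.644°  →  A = 180° − 46.1° − 37.644° ≈ 96.256° > 0, valid
Candidate 2: C₂ = 180° − C₁ ≈ 142.356°  →  A = 180° − 46.1° − 142.356° ≈ -8.456° ≤ 0, not a valid triangle

C = 37.64° (one solution)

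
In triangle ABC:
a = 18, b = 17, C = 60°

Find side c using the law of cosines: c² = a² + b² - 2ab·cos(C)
c² = 18² + 17² − 2·18·17·cos(60°)
cos(60°) ≈ 0.5
c² ≈ 324 + 289 − 612·(0.5) ≈ 613 − 306 ≈ 307
c ≈ √307 ≈ 17.5214

c = 17.52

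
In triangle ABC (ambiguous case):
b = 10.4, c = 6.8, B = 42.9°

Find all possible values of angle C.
b/sin(B) = c/sin(C)  ⇒  sin(C) = c·sin(B)/b = 6.8·sin(42.9°)/10.4
sin(42.9°) ≈ 0.680721
sin(C) ≈ 6.8·0.680721/10.4 ≈ 4.6289/10.4 ≈ 0.445087
Candidate 1: C₁ = arcsin(0.445087) ≈ 26.4289°  →  A = 180° − 42.9° − 26.4289° ≈ 110.671° > 0, valid
Candidate 2: C₂ = 180° − C₁ ≈ 153.571°  →  A = 180° − 42.9° − 153.571° ≈ -16.4711° ≤ 0, not a valid triangle

C = 26.43° (one solution)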